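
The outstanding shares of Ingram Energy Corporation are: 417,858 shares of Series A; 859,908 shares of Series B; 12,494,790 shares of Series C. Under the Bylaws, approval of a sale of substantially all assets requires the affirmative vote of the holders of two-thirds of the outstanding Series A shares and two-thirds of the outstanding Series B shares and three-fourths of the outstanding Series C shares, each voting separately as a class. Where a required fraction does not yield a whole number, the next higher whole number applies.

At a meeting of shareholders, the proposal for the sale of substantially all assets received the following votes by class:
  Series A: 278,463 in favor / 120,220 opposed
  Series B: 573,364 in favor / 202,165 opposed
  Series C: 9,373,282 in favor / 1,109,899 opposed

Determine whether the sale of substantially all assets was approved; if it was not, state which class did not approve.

Series A: 2/3 of 417858 = 278572; 278,572 required, 278,463 in favor — not approved.
Series B: 2/3 of 859908 = 573272; 573,272 required, 573,364 in favor — approved.
Series C: 3/4 of 12494790 = 9371092.50, rounded up to 9371093; 9,371,093 required, 9,373,282 in favor — approved.

Not approved — the Series A shares did not give the required vote.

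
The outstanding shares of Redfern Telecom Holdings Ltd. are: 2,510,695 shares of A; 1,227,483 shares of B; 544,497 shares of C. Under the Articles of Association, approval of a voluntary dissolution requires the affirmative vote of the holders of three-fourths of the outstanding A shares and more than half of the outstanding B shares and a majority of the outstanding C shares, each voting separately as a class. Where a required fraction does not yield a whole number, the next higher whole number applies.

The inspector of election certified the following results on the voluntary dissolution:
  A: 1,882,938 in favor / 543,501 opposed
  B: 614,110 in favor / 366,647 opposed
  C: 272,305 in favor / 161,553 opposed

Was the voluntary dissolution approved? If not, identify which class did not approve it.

A: 3/4 of 2510695 = 1883021.25, rounded up to 1883022; 1,883,022 required, 1,882,938 in favor — not approved.
B: a majority of 1227483 is 613742; 613,742 required, 614,110 in favor — approved.
C: a majority of 544497 is 272249; 272,249 required, 272,305 in favor — approved.

Not approved — the A shares did not give the required vote.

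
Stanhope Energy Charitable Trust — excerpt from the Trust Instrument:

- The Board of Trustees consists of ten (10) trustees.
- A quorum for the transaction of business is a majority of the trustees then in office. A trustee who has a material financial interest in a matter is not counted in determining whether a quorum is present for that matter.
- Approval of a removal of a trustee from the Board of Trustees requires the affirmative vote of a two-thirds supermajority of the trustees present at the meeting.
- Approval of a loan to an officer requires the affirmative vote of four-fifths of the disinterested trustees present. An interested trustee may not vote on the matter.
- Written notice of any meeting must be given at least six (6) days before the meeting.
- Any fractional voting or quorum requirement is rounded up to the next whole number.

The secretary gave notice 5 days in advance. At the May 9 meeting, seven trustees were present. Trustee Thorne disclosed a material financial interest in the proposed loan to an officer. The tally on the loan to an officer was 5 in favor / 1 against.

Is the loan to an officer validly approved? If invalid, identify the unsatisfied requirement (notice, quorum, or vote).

Notice: 5 days given; 6 required (5 < 6). Not satisfied.
Quorum: 7 present, but the 1 interested trustee does not count, leaving 6. Quorum is 6. Satisfied.
Vote: the loan to an officer requires four-fifths of the disinterested trustees present (7 − 1 = 6). 4/5 of 6 = 4.80, rounded up to 5, so 5 affirmative votes are needed; 5 voted in favor. Satisfied.

Invalid — notice requirement not satisfied.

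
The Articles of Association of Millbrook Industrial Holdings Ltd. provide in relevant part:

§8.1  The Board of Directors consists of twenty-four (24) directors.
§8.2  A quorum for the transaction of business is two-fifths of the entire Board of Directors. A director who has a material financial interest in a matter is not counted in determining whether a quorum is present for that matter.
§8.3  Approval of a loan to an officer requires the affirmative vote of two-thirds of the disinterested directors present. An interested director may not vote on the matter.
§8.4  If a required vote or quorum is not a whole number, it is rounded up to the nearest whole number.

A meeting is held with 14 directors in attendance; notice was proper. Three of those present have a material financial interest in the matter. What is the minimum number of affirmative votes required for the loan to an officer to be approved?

The loan to an officer requires two-thirds of the disinterested directors present (14 − 3 = 11).
2/3 of 11 = 7.33, rounded up to 8.

8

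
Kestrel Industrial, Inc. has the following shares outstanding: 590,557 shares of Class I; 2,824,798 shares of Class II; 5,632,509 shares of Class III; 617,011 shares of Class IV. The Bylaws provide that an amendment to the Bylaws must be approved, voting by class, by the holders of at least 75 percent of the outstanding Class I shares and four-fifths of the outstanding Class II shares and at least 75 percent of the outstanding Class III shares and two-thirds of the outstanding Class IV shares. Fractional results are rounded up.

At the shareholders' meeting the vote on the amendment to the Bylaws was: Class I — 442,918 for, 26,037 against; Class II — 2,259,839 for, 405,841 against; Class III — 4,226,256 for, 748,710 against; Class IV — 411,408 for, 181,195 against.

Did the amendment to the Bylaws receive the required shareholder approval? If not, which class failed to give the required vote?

Class I: 3/4 of 590557 = 442917.75, rounded up to 442918; 442,918 required, 442,918 in favor — approved.
Class II: 4/5 of 2824798 = 2259838.40, rounded up to 2259839; 2,259,839 required, 2,259,839 in favor — approved.
Class III: 3/4 of 5632509 = 4224381.75, rounded up to 4224382; 4,224,382 required, 4,226,256 in favor — approved.
Class IV: 2/3 of 617011 = 411340.67, rounded up to 411341; 411,341 required, 411,408 in favor — approved.

Approved — every class gave the required vote.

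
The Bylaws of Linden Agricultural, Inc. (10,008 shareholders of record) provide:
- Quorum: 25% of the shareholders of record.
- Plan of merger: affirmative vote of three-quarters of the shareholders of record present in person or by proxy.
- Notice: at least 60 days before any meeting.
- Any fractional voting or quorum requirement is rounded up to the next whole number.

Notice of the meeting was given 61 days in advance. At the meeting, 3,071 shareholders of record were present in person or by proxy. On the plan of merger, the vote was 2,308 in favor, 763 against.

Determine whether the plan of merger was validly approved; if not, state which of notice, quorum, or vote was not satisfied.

Valid — all requirements satisfied.

Notice: 61 days given; 60 required. Satisfied.
Quorum: 25% of 10,008 = 2,502; 3,071 present. Satisfied.
Vote: requires three-fourths of those present (3,071); 3/4 of 3071 = 2303.25, rounded up to 2304, so 2,304 needed; 2,308 in favor. Satisfied.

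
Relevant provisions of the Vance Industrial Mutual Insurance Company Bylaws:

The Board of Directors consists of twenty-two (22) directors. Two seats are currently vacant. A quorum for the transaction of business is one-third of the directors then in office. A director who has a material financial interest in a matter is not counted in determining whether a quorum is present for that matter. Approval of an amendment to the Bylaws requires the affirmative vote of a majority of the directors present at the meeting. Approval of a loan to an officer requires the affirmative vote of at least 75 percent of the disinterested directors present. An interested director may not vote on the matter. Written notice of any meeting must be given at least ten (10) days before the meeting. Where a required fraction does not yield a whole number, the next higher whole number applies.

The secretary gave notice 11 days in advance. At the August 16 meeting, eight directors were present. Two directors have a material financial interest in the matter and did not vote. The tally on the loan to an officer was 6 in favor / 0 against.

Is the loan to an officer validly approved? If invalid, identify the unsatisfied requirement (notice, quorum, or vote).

Invalid — quorum requirement not satisfied.

Notice: 11 days given; 10 required (11 ≥ 10). Satisfied.
Quorum: 8 present, but the 2 interested directors do not count, leaving 6. Quorum is 7. Not satisfied.
Vote: the loan to an officer requires three-fourths of the disinterested directors present (8 − 2 = 6). 3/4 of 6 = 4.50, rounded up to 5, so 5 affirmative votes are needed; 6 voted in favor. Satisfied. (Moot — without a quorum no business can be validly transacted.)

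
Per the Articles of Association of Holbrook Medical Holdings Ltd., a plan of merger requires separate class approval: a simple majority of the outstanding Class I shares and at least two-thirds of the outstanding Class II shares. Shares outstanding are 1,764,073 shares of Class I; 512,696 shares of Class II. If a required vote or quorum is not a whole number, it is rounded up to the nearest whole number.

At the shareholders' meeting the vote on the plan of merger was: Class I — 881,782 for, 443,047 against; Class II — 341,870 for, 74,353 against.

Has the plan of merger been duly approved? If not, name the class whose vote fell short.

Not approved — the Class I shares did not give the required vote.

Class I: a majority of 1764073 is 882037; 882,037 required, 881,782 in favor — not approved.
Class II: 2/3 of 512696 = 341797.33, rounded up to 341798; 341,798 required, 341,870 in favor — approved.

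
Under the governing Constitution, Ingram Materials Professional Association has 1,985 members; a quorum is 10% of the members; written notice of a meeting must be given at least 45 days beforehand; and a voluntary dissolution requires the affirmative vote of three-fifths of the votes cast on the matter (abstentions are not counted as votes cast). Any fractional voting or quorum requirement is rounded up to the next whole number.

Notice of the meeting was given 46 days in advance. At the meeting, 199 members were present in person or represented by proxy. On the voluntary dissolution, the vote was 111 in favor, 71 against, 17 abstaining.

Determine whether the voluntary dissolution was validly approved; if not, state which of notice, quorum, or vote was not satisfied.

Valid — all requirements satisfied.

Notice: 46 days given; 45 required. Satisfied.
Quorum: 10% of 1,985 = 198.50, rounded up to 199; 199 present. Satisfied.
Vote: requires three-fifths of the votes cast (199 − 17 abstaining = 182); 3/5 of 182 = 109.20, rounded up to 110, so 110 needed; 111 in favor. Satisfied.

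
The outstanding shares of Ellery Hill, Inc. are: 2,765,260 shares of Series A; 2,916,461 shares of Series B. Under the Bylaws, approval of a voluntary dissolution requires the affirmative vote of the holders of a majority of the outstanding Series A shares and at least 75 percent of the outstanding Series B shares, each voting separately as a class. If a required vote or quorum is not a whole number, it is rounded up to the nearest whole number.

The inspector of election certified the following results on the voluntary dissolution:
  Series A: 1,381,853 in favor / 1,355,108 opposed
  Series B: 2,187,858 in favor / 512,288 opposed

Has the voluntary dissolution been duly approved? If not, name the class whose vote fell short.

Series A: a majority of 2765260 is 1382631; 1,382,631 required, 1,381,853 in favor — not approved.
Series B: 3/4 of 2916461 = 2187345.75, rounded up to 2187346; 2,187,346 required, 2,187,858 in favor — approved.

Not approved — the Series A shares did not give the required vote.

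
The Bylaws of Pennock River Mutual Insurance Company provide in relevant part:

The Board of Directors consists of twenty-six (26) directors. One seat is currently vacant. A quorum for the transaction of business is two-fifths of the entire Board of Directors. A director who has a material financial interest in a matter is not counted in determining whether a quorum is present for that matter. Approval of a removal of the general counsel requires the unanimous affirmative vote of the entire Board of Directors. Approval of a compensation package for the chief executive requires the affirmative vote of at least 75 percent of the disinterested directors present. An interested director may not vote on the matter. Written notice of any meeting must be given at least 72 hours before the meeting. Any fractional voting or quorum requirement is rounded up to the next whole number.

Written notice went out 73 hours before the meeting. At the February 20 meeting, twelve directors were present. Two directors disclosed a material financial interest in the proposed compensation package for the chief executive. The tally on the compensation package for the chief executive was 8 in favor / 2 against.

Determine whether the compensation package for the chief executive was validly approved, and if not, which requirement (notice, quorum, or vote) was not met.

Invalid — quorum requirement not satisfied.

Notice: 73 hours given; 72 required (73 ≥ 72). Satisfied.
Quorum: 12 present, but the 2 interested directors do not count, leaving 10. Quorum is 11. Not satisfied.
Vote: the compensation package for the chief executive requires three-fourths of the disinterested directors present (12 − 2 = 10). 3/4 of 10 = 7.50, rounded up to 8, so 8 affirmative votes are needed; 8 voted in favor. Satisfied. (Moot — without a quorum no business can be validly transacted.)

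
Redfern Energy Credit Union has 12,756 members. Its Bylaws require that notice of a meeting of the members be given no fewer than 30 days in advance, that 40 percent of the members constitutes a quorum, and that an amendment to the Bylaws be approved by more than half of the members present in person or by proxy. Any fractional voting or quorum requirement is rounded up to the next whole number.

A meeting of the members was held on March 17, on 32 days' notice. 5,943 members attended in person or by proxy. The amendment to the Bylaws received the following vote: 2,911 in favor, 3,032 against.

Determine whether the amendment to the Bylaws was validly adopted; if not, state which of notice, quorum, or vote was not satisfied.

Invalid — vote requirement not satisfied.

Notice: 32 days given; 30 required. Satisfied.
Quorum: 40% of 12,756 = 5,102.40, rounded up to 5,103; 5,943 present. Satisfied.
Vote: requires a majority of those present (5,943); a majority of 5943 is 2972, so 2,972 needed; 2,911 in favor. Not satisfied.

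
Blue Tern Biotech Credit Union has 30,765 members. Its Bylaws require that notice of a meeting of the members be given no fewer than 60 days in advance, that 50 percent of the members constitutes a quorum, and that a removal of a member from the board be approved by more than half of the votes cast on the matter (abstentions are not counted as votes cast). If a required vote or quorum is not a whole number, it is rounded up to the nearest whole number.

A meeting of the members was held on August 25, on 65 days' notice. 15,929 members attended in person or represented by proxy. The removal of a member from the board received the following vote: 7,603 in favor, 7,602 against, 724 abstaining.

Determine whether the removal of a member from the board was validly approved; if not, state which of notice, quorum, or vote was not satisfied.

Notice: 65 days given; 60 required. Satisfied.
Quorum: 50% of 30,765 = 15,382.50, rounded up to 15,383; 15,929 present. Satisfied.
Vote: requires a majority of the votes cast (15,929 − 724 abstaining = 15,205); a majority of 15205 is 7603, so 7,603 needed; 7,603 in favor. Satisfied.

Valid — all requirements satisfied.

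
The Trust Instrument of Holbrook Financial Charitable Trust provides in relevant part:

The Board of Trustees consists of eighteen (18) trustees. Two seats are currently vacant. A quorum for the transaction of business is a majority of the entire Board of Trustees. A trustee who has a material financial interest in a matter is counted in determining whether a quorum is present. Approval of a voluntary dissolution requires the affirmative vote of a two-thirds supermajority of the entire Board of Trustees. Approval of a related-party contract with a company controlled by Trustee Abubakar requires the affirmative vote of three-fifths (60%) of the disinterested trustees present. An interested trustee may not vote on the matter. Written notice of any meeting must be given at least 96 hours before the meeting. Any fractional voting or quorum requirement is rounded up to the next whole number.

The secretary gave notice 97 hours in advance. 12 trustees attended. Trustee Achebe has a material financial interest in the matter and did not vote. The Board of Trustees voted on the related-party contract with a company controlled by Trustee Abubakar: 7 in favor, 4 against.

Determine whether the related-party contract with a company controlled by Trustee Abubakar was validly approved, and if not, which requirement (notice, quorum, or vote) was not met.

Notice: 97 hours given; 96 required (97 ≥ 96). Satisfied.
Quorum: 12 present (interested trustees count toward quorum); quorum is 10. Satisfied.
Vote: the related-party contract with a company controlled by Trustee Abubakar requires three-fifths of the disinterested trustees present (12 − 1 = 11). 3/5 of 11 = 6.60, rounded up to 7, so 7 affirmative votes are needed; 7 voted in favor. Satisfied.

Valid — all requirements satisfied.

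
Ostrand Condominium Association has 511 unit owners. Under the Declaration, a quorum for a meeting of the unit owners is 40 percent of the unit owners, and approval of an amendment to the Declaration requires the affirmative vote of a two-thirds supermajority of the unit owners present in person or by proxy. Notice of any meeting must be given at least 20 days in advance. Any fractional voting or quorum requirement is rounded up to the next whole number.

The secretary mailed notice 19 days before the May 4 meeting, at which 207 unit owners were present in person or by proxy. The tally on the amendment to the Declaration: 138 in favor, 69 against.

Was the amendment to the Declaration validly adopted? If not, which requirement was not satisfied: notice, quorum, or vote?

Notice: 19 days given; 20 required. Not satisfied.
Quorum: 40% of 511 = 204.40, rounded up to 205; 207 present. Satisfied.
Vote: requires two-thirds of those present (207); 2/3 of 207 = 138, so 138 needed; 138 in favor. Satisfied.

Invalid — notice requirement not satisfied.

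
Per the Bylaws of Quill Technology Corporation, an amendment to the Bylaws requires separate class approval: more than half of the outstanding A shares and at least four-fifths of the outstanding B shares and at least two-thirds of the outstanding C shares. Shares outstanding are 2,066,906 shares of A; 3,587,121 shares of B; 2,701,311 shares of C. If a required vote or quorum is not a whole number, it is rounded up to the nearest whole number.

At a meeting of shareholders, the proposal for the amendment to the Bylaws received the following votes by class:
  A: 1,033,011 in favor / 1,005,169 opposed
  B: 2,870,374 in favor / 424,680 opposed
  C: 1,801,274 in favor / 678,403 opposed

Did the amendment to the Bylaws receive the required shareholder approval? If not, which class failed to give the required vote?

A: a majority of 2066906 is 1033454; 1,033,454 required, 1,033,011 in favor — not approved.
B: 4/5 of 3587121 = 2869696.80, rounded up to 2869697; 2,869,697 required, 2,870,374 in favor — approved.
C: 2/3 of 2701311 = 1800874; 1,800,874 required, 1,801,274 in favor — approved.

Not approved — the A shares did not give the required vote.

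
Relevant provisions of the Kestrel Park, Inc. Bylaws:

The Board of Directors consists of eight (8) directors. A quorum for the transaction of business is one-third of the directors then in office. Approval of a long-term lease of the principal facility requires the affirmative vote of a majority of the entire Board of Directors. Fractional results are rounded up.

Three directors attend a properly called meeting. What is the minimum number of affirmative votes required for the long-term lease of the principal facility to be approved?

The long-term lease of the principal facility requires a majority of the entire Board of Directors (8).
A majority of 8 is 5.
(Only 3 can vote, so the long-term lease of the principal facility cannot pass at this meeting, but the required vote is still 5.)

5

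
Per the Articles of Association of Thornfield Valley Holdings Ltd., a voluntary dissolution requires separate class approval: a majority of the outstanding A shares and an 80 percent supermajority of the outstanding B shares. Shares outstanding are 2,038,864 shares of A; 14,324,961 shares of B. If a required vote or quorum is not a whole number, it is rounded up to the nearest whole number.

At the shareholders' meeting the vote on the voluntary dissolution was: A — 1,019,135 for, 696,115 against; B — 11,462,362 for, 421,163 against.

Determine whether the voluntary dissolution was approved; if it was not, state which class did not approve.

Not approved — the A shares did not give the required vote.

A: a majority of 2038864 is 1019433; 1,019,433 required, 1,019,135 in favor — not approved.
B: 4/5 of 14324961 = 11459968.80, rounded up to 11459969; 11,459,969 required, 11,462,362 in favor — approved.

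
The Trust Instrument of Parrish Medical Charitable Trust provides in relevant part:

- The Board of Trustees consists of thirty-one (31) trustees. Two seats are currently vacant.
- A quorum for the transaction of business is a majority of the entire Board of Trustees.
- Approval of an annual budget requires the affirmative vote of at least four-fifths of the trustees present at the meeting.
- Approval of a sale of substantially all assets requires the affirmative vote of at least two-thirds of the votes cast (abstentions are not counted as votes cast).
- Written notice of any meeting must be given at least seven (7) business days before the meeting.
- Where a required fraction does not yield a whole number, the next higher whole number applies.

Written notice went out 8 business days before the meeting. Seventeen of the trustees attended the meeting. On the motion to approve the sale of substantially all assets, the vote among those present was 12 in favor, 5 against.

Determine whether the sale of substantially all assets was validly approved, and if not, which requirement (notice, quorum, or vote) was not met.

Notice: 8 business days given; 7 required (8 ≥ 7). Satisfied.
Quorum: 17 present; quorum is 16. Satisfied.
Vote: the sale of substantially all assets requires two-thirds of the votes cast (17). 2/3 of 17 = 11.33, rounded up to 12, so 12 affirmative votes are needed; 12 voted in favor. Satisfied.

Valid — all requirements satisfied.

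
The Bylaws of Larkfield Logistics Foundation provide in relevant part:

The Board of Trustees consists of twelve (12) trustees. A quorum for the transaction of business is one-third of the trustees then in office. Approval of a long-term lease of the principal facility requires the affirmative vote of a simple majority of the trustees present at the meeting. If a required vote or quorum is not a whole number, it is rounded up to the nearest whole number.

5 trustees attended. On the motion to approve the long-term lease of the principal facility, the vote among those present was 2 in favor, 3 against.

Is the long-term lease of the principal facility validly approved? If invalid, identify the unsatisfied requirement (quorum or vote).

Invalid — vote requirement not satisfied.

Quorum: 5 present; quorum is 4. Satisfied.
Vote: the long-term lease of the principal facility requires a majority of the trustees present (5). A majority of 5 is 3, so 3 affirmative votes are needed; 2 voted in favor. Not satisfied.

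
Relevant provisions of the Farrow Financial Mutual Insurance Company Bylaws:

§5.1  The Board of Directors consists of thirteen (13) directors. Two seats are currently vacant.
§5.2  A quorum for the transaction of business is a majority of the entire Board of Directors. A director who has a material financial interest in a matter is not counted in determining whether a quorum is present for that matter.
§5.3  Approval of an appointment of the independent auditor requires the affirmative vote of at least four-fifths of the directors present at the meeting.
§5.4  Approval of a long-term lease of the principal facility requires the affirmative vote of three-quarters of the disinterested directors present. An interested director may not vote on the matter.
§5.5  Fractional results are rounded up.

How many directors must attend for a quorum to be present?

A majority of 13 is 7.

7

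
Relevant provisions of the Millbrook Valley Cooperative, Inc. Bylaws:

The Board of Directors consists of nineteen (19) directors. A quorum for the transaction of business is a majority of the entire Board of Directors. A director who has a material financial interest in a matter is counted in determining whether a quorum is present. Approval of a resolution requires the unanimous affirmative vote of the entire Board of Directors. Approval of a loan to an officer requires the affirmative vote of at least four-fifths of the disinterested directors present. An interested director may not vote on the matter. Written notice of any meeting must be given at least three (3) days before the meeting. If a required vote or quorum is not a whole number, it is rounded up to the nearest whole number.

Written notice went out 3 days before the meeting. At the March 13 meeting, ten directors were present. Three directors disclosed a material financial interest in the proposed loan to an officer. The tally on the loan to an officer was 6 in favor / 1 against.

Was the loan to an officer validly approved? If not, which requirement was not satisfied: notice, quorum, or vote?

Valid — all requirements satisfied.

Notice: 3 days given; 3 required (3 ≥ 3). Satisfied.
Quorum: 10 present (interested directors count toward quorum); quorum is 10. Satisfied.
Vote: the loan to an officer requires four-fifths of the disinterested directors present (10 − 3 = 7). 4/5 of 7 = 5.60, rounded up to 6, so 6 affirmative votes are needed; 6 voted in favor. Satisfied.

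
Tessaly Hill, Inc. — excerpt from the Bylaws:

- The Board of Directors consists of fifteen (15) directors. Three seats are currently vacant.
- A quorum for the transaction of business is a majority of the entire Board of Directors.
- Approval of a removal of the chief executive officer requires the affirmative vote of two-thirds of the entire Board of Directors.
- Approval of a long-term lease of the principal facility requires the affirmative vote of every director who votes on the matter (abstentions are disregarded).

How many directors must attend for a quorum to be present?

8

A majority of 15 is 8.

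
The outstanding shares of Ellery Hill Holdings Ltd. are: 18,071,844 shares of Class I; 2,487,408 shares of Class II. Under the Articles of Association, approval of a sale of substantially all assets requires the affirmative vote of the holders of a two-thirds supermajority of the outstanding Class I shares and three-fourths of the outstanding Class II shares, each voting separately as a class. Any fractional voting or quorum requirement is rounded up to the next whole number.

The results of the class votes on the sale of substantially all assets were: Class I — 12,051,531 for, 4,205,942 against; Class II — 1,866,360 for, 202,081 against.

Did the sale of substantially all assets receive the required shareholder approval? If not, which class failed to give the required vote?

Approved — every class gave the required vote.

Class I: 2/3 of 18071844 = 12047896; 12,047,896 required, 12,051,531 in favor — approved.
Class II: 3/4 of 2487408 = 1865556; 1,865,556 required, 1,866,360 in favor — approved.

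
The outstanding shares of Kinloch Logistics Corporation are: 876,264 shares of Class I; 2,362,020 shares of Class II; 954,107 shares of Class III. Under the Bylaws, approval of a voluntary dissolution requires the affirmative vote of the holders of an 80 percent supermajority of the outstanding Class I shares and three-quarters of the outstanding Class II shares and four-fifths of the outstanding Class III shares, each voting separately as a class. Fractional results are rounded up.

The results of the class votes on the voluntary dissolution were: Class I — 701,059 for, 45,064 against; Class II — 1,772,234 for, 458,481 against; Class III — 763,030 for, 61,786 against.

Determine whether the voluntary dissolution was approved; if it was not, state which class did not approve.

Class I: 4/5 of 876264 = 701011.20, rounded up to 701012; 701,012 required, 701,059 in favor — approved.
Class II: 3/4 of 2362020 = 1771515; 1,771,515 required, 1,772,234 in favor — approved.
Class III: 4/5 of 954107 = 763285.60, rounded up to 763286; 763,286 required, 763,030 in favor — not approved.

Not approved — the Class III shares did not give the required vote.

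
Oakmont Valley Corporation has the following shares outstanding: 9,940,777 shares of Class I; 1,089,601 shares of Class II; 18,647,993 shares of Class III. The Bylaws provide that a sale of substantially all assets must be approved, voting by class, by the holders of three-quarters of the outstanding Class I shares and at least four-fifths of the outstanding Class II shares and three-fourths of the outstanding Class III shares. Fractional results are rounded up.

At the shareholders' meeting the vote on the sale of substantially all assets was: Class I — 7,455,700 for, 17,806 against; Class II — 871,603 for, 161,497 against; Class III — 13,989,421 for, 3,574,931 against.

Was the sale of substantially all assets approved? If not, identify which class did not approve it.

Not approved — the Class II shares did not give the required vote.

Class I: 3/4 of 9940777 = 7455582.75, rounded up to 7455583; 7,455,583 required, 7,455,700 in favor — approved.
Class II: 4/5 of 1089601 = 871680.80, rounded up to 871681; 871,681 required, 871,603 in favor — not approved.
Class III: 3/4 of 18647993 = 13985994.75, rounded up to 13985995; 13,985,995 required, 13,989,421 in favor — approved.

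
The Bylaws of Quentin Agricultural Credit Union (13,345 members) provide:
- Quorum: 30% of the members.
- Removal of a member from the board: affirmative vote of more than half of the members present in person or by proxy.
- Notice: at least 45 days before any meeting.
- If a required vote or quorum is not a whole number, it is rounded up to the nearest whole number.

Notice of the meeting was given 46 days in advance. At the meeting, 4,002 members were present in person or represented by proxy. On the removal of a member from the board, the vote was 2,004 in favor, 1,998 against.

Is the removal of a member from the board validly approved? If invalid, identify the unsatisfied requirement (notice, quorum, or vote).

Notice: 46 days given; 45 required. Satisfied.
Quorum: 30% of 13,345 = 4,003.50, rounded up to 4,004; 4,002 present. Not satisfied.
Vote: requires a majority of those present (4,002); a majority of 4002 is 2002, so 2,002 needed; 2,004 in favor. Satisfied.

Invalid — quorum requirement not satisfied.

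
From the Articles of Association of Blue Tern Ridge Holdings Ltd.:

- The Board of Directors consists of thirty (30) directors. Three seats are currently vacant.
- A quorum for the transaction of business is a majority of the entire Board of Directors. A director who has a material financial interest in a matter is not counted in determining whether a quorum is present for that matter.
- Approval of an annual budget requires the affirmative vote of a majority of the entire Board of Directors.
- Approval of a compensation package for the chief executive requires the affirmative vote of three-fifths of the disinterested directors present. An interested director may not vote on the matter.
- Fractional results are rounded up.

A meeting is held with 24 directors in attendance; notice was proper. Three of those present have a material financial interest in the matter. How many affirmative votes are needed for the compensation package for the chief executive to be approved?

13

The compensation package for the chief executive requires three-fifths of the disinterested directors present (24 − 3 = 21).
3/5 of 21 = 12.60, rounded up to 13.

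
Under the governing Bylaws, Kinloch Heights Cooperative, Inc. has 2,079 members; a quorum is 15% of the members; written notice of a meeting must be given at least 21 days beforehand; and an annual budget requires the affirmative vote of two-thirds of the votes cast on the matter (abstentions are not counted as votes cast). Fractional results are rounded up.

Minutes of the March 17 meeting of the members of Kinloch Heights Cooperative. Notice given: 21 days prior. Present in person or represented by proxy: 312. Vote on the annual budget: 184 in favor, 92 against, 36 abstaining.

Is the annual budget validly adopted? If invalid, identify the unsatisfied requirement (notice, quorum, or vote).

Valid — all requirements satisfied.

Notice: 21 days given; 21 required. Satisfied.
Quorum: 15% of 2,079 = 311.85, rounded up to 312; 312 present. Satisfied.
Vote: requires two-thirds of the votes cast (312 − 36 abstaining = 276); 2/3 of 276 = 184, so 184 needed; 184 in favor. Satisfied.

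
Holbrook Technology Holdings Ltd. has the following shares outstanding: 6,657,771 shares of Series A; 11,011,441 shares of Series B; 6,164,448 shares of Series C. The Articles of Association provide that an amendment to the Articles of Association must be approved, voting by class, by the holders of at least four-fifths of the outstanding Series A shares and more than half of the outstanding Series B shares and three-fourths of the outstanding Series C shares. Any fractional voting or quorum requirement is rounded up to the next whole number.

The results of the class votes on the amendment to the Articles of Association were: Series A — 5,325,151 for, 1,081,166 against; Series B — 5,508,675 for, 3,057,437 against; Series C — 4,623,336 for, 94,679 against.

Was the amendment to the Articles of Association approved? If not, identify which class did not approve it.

Not approved — the Series A shares did not give the required vote.

Series A: 4/5 of 6657771 = 5326216.80, rounded up to 5326217; 5,326,217 required, 5,325,151 in favor — not approved.
Series B: a majority of 11011441 is 5505721; 5,505,721 required, 5,508,675 in favor — approved.
Series C: 3/4 of 6164448 = 4623336; 4,623,336 required, 4,623,336 in favor — approved.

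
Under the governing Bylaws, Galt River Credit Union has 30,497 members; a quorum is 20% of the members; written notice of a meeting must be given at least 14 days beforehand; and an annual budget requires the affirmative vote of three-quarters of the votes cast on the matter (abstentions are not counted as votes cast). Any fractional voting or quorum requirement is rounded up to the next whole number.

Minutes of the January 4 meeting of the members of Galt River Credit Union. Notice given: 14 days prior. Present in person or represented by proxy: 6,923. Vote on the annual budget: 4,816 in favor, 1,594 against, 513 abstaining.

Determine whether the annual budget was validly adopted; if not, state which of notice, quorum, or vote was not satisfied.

Valid — all requirements satisfied.

Notice: 14 days given; 14 required. Satisfied.
Quorum: 20% of 30,497 = 6,099.40, rounded up to 6,100; 6,923 present. Satisfied.
Vote: requires three-fourths of the votes cast (6,923 − 513 abstaining = 6,410); 3/4 of 6410 = 4807.50, rounded up to 4808, so 4,808 needed; 4,816 in favor. Satisfied.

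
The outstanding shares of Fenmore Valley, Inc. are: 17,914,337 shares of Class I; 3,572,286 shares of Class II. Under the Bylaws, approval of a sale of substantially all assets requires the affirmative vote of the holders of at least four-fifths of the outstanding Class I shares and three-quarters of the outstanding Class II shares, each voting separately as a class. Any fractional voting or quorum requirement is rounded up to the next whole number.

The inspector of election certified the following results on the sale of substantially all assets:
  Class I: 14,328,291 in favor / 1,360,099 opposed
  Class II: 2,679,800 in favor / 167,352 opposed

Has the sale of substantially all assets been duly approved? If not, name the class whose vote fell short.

Not approved — the Class I shares did not give the required vote.

Class I: 4/5 of 17914337 = 14331469.60, rounded up to 14331470; 14,331,470 required, 14,328,291 in favor — not approved.
Class II: 3/4 of 3572286 = 2679214.50, rounded up to 2679215; 2,679,215 required, 2,679,800 in favor — approved.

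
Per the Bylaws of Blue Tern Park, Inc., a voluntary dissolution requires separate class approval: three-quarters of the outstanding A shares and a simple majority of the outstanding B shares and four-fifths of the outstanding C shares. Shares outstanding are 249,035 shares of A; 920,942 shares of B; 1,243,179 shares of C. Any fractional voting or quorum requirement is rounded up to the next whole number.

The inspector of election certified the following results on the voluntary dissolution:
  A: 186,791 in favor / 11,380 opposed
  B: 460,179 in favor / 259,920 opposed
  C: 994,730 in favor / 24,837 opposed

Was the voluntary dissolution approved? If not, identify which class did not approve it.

A: 3/4 of 249035 = 186776.25, rounded up to 186777; 186,777 required, 186,791 in favor — approved.
B: a majority of 920942 is 460472; 460,472 required, 460,179 in favor — not approved.
C: 4/5 of 1243179 = 994543.20, rounded up to 994544; 994,544 required, 994,730 in favor — approved.

Not approved — the B shares did not give the required vote.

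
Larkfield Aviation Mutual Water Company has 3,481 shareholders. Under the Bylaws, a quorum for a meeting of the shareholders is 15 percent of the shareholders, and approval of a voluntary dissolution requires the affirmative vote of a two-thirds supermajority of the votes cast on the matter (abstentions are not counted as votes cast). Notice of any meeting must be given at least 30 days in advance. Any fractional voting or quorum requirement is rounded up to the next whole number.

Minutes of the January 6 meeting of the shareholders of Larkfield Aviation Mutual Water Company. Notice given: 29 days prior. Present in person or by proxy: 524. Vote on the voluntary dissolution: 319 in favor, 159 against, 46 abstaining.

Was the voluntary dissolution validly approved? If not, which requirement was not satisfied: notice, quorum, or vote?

Invalid — notice requirement not satisfied.

Notice: 29 days given; 30 required. Not satisfied.
Quorum: 15% of 3,481 = 522.15, rounded up to 523; 524 present. Satisfied.
Vote: requires two-thirds of the votes cast (524 − 46 abstaining = 478); 2/3 of 478 = 318.67, rounded up to 319, so 319 needed; 319 in favor. Satisfied.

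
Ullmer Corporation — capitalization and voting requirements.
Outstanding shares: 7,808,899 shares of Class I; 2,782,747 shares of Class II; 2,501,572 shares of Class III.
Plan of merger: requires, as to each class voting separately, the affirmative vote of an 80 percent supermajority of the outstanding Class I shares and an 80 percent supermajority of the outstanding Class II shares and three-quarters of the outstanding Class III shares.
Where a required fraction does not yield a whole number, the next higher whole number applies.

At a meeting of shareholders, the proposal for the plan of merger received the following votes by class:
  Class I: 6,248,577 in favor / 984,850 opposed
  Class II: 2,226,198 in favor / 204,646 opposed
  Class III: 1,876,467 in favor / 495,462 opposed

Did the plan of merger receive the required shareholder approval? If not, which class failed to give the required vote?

Approved — every class gave the required vote.

Class I: 4/5 of 7808899 = 6247119.20, rounded up to 6247120; 6,247,120 required, 6,248,577 in favor — approved.
Class II: 4/5 of 2782747 = 2226197.60, rounded up to 2226198; 2,226,198 required, 2,226,198 in favor — approved.
Class III: 3/4 of 2501572 = 1876179; 1,876,179 required, 1,876,467 in favor — approved.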